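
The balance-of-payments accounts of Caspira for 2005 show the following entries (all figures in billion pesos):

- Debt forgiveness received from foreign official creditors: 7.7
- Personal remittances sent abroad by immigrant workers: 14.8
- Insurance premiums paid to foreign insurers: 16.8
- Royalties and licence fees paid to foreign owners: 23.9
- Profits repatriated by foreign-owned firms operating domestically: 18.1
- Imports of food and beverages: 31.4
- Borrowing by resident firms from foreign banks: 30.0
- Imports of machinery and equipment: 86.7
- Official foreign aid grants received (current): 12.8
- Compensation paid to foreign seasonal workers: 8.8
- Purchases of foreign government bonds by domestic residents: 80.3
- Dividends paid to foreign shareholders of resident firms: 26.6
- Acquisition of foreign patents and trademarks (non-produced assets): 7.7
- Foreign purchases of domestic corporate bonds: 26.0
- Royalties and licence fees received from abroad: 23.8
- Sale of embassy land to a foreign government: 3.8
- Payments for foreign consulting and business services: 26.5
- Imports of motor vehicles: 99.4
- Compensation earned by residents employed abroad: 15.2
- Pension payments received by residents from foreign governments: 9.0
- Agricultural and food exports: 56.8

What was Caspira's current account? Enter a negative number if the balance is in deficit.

Goods: -86.7 - 99.4 - 31.4 + 56.8 = -160.7
Services: -26.5 + 23.8 - 16.8 - 23.9 = -43.4
Primary income: -18.1 + 15.2 - 8.8 - 26.6 = -38.3
Secondary income: 9.0 - 14.8 + 12.8 = 7.0
Current account = (-160.7) + (-43.4) + (-38.3) + 7.0 = -235.4
(Excluded from the current account — capital account: debt forgiveness received from foreign official creditors 7.7, acquisition of foreign patents and trademarks (non-produced assets) 7.7, sale of embassy land to a foreign government 3.8; financial account: borrowing by resident firms from foreign banks 30.0, purchases of foreign government bonds by domestic residents 80.3, foreign purchases of domestic corporate bonds 26.0.)

-235.4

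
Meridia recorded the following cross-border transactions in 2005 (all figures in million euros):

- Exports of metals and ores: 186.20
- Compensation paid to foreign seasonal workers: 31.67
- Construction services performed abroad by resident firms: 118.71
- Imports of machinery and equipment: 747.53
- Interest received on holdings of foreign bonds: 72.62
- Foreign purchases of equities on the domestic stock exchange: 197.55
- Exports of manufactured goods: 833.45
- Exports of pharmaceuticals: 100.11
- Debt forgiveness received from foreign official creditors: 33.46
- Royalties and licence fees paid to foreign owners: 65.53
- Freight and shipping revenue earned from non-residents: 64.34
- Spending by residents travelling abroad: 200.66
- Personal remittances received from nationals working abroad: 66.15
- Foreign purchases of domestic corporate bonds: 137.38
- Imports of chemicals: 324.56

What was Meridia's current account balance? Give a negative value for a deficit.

Goods: 186.20 + 100.11 - 747.53 - 324.56 + 833.45 = 47.67
Services: -200.66 - 65.53 + 118.71 + 64.34 = -83.14
Primary income: -31.67 + 72.62 = 40.95
Secondary income: 66.15
Current account = 47.67 + (-83.14) + 40.95 + 66.15 = 71.63
(Excluded from the current account — financial account: foreign purchases of equities on the domestic stock exchange 197.55, foreign purchases of domestic corporate bonds 137.38; capital account: debt forgiveness received from foreign official creditors 33.46.)

71.63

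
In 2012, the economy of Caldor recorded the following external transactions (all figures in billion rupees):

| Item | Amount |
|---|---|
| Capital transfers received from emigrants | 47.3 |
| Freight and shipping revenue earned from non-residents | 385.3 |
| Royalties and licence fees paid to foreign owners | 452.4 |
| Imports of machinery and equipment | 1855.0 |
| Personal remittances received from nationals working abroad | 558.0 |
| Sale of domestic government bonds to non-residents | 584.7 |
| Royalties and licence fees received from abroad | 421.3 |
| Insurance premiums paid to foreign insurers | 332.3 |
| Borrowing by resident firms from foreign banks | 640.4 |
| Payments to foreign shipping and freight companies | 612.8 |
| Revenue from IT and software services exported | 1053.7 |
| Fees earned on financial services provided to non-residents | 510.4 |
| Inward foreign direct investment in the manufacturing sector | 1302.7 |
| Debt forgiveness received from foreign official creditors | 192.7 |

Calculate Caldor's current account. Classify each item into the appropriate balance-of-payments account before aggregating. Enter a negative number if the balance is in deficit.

Goods: -1855.0
Services: -452.4 + 1053.7 - 332.3 + 421.3 + 385.3 + 510.4 - 612.8 = 973.2
Secondary income: 558.0
Current account = (-1855.0) + 973.2 + 558.0 = -323.8
(Excluded from the current account — capital account: capital transfers received from emigrants 47.3, debt forgiveness received from foreign official creditors 192.7; financial account: sale of domestic government bonds to non-residents 584.7, borrowing by resident firms from foreign banks 640.4, inward foreign direct investment in the manufacturing sector 1302.7.)

-323.8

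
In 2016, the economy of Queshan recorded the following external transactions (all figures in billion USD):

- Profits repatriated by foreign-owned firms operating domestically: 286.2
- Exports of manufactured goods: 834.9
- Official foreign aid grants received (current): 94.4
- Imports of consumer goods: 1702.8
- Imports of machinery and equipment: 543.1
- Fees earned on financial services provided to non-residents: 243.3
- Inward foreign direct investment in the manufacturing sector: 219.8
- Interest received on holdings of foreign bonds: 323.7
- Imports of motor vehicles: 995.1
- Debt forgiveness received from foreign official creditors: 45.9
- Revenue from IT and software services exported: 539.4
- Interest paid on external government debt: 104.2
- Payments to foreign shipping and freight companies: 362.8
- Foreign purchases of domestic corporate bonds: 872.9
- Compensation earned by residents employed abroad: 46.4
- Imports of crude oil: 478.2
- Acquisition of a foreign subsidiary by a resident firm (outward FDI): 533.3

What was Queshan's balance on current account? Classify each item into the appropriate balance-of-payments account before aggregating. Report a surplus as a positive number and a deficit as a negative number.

Goods: -543.1 - 995.1 - 478.2 + 834.9 - 1702.8 = -2884.3
Services: 243.3 - 362.8 + 539.4 = 419.9
Primary income: -104.2 + 46.4 + 323.7 - 286.2 = -20.3
Secondary income: 94.4
Current account = (-2884.3) + 419.9 + (-20.3) + 94.4 = -2390.3
(Excluded from the current account — financial account: inward foreign direct investment in the manufacturing sector 219.8, foreign purchases of domestic corporate bonds 872.9, acquisition of a foreign subsidiary by a resident firm (outward FDI) 533.3; capital account: debt forgiveness received from foreign official creditors 45.9.)

-2390.3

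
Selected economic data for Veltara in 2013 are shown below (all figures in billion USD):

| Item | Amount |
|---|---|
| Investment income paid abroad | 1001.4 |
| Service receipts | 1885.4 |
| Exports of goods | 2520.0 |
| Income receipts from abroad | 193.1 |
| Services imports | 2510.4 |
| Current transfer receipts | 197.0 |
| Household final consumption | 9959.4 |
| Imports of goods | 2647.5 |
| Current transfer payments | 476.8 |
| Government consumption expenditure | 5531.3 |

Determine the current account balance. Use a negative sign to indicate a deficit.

-1840.6

Goods balance = 2520.0 - 2647.5 = -127.5
Services balance = 1885.4 - 2510.4 = -625.0
Trade balance (goods + services) = -127.5 + (-625.0) = -752.5
Net primary income = 193.1 - 1001.4 = -808.3
Net secondary income = 197.0 - 476.8 = -279.8
Current account = -752.5 + (-808.3) + (-279.8) = -1840.6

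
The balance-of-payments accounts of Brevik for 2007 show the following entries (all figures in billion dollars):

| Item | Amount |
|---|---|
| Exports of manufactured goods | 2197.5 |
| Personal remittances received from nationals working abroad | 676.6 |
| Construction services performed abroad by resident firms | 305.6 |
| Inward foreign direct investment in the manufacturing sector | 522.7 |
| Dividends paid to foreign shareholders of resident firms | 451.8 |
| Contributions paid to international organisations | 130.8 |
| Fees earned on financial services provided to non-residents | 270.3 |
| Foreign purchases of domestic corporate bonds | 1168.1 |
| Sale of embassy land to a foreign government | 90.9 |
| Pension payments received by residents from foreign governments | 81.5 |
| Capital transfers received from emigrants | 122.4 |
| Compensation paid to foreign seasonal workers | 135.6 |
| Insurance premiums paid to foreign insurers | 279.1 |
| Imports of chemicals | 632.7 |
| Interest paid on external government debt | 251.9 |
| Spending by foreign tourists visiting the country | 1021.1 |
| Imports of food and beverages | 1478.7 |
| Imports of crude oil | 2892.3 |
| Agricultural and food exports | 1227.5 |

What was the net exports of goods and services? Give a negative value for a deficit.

Goods: -2892.3 + 2197.5 - 1478.7 + 1227.5 - 632.7 = -1578.7
Services: 305.6 + 1021.1 - 279.1 + 270.3 = 1317.9
Trade balance = -1578.7 + 1317.9 = -260.8
(Excluded from the trade balance — secondary income: personal remittances received from nationals working abroad 676.6, contributions paid to international organisations 130.8, pension payments received by residents from foreign governments 81.5; financial account: inward foreign direct investment in the manufacturing sector 522.7, foreign purchases of domestic corporate bonds 1168.1; primary income: dividends paid to foreign shareholders of resident firms 451.8, compensation paid to foreign seasonal workers 135.6, interest paid on external government debt 251.9; capital account: sale of embassy land to a foreign government 90.9, capital transfers received from emigrants 122.4.)

-260.8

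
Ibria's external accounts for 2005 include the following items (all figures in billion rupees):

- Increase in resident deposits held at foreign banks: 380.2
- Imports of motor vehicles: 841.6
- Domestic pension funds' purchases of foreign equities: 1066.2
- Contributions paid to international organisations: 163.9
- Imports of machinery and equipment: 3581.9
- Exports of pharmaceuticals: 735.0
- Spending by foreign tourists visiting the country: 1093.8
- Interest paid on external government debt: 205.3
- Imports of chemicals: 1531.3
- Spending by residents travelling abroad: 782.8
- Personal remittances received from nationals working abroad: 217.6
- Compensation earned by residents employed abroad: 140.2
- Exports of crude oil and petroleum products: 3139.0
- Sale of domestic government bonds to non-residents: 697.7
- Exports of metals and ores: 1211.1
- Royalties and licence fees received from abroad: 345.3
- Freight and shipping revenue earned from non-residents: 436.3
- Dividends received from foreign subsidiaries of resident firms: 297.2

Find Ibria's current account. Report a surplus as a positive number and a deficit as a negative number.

508.7

Goods: 735.0 - 1531.3 - 3581.9 + 1211.1 + 3139.0 - 841.6 = -869.7
Services: -782.8 + 436.3 + 345.3 + 1093.8 = 1092.6
Primary income: 140.2 - 205.3 + 297.2 = 232.1
Secondary income: 217.6 - 163.9 = 53.7
Current account = (-869.7) + 1092.6 + 232.1 + 53.7 = 508.7
(Excluded from the current account — financial account: increase in resident deposits held at foreign banks 380.2, domestic pension funds' purchases of foreign equities 1066.2, sale of domestic government bonds to non-residents 697.7.)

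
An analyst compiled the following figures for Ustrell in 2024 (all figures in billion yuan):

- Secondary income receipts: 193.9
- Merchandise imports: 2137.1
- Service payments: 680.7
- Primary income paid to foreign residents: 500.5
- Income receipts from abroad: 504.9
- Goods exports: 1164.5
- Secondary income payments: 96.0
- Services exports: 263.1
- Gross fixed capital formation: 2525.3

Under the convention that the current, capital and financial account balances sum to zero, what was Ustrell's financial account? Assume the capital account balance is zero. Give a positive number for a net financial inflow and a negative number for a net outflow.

1287.9

Goods balance = 1164.5 - 2137.1 = -972.6
Services balance = 263.1 - 680.7 = -417.6
Trade balance (goods + services) = -972.6 + (-417.6) = -1390.2
Net primary income = 504.9 - 500.5 = 4.4
Net secondary income = 193.9 - 96.0 = 97.9
Current account = -1390.2 + 4.4 + 97.9 = -1287.9
Financial account = -(-1287.9) = 1287.9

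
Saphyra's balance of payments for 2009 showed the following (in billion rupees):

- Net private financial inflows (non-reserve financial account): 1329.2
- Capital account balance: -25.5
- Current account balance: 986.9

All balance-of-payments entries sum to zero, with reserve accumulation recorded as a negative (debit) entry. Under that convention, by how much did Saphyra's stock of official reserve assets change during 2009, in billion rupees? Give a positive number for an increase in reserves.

Official reserve transactions balance = -(986.9 + (-25.5) + 1329.2) = -2290.6
An accumulation of reserves is recorded as a debit (negative entry), so the change in the stock of reserves is the negative of that balance.
Change in official reserves = -(-2290.6) = 2290.6

2290.6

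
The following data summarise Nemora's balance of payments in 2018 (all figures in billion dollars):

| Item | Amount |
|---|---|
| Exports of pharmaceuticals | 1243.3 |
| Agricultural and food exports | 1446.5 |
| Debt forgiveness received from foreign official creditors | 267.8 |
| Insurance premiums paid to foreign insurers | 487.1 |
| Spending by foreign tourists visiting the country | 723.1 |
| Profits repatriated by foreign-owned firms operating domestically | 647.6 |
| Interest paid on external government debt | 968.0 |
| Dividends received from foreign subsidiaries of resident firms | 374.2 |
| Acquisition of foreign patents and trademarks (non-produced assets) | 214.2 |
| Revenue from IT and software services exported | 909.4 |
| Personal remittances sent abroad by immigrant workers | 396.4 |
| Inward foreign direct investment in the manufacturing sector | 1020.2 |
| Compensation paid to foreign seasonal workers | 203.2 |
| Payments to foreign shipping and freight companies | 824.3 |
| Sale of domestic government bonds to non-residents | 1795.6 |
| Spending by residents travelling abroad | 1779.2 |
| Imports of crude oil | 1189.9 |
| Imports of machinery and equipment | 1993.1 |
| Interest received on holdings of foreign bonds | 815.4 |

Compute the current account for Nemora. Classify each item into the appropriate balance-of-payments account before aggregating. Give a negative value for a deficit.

Goods: 1243.3 - 1189.9 + 1446.5 - 1993.1 = -493.2
Services: 909.4 - 487.1 - 1779.2 - 824.3 + 723.1 = -1458.1
Primary income: -203.2 - 968.0 - 647.6 + 374.2 + 815.4 = -629.2
Secondary income: -396.4
Current account = (-493.2) + (-1458.1) + (-629.2) + (-396.4) = -2976.9
(Excluded from the current account — capital account: debt forgiveness received from foreign official creditors 267.8, acquisition of foreign patents and trademarks (non-produced assets) 214.2; financial account: inward foreign direct investment in the manufacturing sector 1020.2, sale of domestic government bonds to non-residents 1795.6.)

-2976.9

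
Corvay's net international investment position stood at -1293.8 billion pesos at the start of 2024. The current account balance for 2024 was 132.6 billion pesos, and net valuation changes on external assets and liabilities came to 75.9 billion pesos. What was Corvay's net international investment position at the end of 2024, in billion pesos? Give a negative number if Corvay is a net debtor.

-1085.3

Change in NIIP = current account + net valuation change = 132.6 + 75.9 = 208.5
End-of-year NIIP = -1293.8 + 208.5 = -1085.3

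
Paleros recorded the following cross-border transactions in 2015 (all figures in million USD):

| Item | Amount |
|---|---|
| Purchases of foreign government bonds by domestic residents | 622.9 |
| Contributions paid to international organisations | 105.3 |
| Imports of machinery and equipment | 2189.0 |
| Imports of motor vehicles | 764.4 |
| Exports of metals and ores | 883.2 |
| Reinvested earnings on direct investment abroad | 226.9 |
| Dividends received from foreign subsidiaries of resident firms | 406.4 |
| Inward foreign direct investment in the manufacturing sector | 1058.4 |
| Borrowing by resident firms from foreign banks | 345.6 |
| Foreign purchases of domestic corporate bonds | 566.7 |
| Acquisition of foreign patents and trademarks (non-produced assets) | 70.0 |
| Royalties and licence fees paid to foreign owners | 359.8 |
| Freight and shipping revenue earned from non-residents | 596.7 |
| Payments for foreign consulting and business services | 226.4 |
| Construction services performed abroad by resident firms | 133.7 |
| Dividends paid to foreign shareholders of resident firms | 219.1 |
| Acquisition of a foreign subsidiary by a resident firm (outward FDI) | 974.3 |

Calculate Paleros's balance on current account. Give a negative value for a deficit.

-1617.1

Goods: -2189.0 - 764.4 + 883.2 = -2070.2
Services: 596.7 - 359.8 + 133.7 - 226.4 = 144.2
Primary income: 226.9 + 406.4 - 219.1 = 414.2
Secondary income: -105.3
Current account = (-2070.2) + 144.2 + 414.2 + (-105.3) = -1617.1
(Excluded from the current account — financial account: purchases of foreign government bonds by domestic residents 622.9, inward foreign direct investment in the manufacturing sector 1058.4, borrowing by resident firms from foreign banks 345.6, foreign purchases of domestic corporate bonds 566.7, acquisition of a foreign subsidiary by a resident firm (outward FDI) 974.3; capital account: acquisition of foreign patents and trademarks (non-produced assets) 70.0.)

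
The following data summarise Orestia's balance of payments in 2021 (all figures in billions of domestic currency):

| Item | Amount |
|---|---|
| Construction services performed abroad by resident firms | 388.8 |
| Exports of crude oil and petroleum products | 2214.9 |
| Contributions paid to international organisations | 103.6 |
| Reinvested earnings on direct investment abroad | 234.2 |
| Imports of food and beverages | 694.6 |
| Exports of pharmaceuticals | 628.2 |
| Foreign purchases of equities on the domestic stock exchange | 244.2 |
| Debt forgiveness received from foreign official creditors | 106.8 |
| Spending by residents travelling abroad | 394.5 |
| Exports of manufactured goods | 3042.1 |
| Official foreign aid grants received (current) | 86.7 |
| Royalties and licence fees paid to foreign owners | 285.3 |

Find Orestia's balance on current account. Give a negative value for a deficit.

5116.9

Goods: 3042.1 + 628.2 - 694.6 + 2214.9 = 5190.6
Services: -285.3 + 388.8 - 394.5 = -291.0
Primary income: 234.2
Secondary income: -103.6 + 86.7 = -16.9
Current account = 5190.6 + (-291.0) + 234.2 + (-16.9) = 5116.9
(Excluded from the current account — financial account: foreign purchases of equities on the domestic stock exchange 244.2; capital account: debt forgiveness received from foreign official creditors 106.8.)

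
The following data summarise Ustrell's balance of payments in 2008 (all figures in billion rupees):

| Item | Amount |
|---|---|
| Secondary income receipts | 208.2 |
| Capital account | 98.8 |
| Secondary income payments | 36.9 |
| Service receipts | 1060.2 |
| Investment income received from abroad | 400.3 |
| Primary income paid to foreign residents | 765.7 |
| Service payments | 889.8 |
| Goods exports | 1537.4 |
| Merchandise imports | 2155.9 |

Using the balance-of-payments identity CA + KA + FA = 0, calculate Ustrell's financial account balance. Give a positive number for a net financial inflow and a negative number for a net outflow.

Goods balance = 1537.4 - 2155.9 = -618.5
Services balance = 1060.2 - 889.8 = 170.4
Trade balance (goods + services) = -618.5 + 170.4 = -448.1
Net primary income = 400.3 - 765.7 = -365.4
Net secondary income = 208.2 - 36.9 = 171.3
Current account = -448.1 + (-365.4) + 171.3 = -642.2
Financial account = -(-642.2 + 98.8) = 543.4

543.4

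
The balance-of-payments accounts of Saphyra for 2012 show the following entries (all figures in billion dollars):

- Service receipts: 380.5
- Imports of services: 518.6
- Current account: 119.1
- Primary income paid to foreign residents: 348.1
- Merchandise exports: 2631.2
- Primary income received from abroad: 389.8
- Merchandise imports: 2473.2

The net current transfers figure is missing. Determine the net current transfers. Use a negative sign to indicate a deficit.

Current account = goods balance + services balance + net primary income + net secondary income
Sum of the known components = 61.6
Net current transfers = CA - (known components) = 119.1 - 61.6 = 57.5

57.5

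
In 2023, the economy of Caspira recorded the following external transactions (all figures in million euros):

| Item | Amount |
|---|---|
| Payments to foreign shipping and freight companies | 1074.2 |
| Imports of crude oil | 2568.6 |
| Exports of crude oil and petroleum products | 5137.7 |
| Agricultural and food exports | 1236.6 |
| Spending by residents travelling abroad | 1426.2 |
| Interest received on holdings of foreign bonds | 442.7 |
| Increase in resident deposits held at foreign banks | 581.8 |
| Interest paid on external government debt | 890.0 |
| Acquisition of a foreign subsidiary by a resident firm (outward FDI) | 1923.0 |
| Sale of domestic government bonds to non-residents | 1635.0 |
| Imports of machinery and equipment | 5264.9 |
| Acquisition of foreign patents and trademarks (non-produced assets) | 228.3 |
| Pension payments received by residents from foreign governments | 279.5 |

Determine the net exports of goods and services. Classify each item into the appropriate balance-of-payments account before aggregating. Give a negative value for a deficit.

Goods: -2568.6 + 1236.6 + 5137.7 - 5264.9 = -1459.2
Services: -1426.2 - 1074.2 = -2500.4
Trade balance = -1459.2 + (-2500.4) = -3959.6
(Excluded from the trade balance — primary income: interest received on holdings of foreign bonds 442.7, interest paid on external government debt 890.0; financial account: increase in resident deposits held at foreign banks 581.8, acquisition of a foreign subsidiary by a resident firm (outward FDI) 1923.0, sale of domestic government bonds to non-residents 1635.0; capital account: acquisition of foreign patents and trademarks (non-produced assets) 228.3; secondary income: pension payments received by residents from foreign governments 279.5.)

-3959.6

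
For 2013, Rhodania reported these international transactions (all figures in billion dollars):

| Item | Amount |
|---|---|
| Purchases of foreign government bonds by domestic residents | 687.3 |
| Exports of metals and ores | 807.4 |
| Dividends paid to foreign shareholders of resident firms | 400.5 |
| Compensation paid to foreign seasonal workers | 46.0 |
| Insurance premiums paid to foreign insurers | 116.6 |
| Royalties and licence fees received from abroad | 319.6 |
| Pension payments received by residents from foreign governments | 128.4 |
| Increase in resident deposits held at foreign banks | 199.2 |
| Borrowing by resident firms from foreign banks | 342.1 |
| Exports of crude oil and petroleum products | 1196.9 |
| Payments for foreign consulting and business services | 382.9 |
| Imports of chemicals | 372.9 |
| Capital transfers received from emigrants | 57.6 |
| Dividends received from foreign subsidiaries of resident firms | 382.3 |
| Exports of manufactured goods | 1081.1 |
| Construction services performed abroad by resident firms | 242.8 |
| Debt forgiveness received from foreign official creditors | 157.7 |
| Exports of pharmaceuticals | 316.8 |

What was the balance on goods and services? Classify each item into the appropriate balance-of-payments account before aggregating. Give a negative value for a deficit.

Goods: -372.9 + 807.4 + 1196.9 + 316.8 + 1081.1 = 3029.3
Services: 242.8 + 319.6 - 382.9 - 116.6 = 62.9
Trade balance = 3029.3 + 62.9 = 3092.2
(Excluded from the trade balance — financial account: purchases of foreign government bonds by domestic residents 687.3, increase in resident deposits held at foreign banks 199.2, borrowing by resident firms from foreign banks 342.1; primary income: dividends paid to foreign shareholders of resident firms 400.5, compensation paid to foreign seasonal workers 46.0, dividends received from foreign subsidiaries of resident firms 382.3; secondary income: pension payments received by residents from foreign governments 128.4; capital account: capital transfers received from emigrants 57.6, debt forgiveness received from foreign official creditors 157.7.)

3092.2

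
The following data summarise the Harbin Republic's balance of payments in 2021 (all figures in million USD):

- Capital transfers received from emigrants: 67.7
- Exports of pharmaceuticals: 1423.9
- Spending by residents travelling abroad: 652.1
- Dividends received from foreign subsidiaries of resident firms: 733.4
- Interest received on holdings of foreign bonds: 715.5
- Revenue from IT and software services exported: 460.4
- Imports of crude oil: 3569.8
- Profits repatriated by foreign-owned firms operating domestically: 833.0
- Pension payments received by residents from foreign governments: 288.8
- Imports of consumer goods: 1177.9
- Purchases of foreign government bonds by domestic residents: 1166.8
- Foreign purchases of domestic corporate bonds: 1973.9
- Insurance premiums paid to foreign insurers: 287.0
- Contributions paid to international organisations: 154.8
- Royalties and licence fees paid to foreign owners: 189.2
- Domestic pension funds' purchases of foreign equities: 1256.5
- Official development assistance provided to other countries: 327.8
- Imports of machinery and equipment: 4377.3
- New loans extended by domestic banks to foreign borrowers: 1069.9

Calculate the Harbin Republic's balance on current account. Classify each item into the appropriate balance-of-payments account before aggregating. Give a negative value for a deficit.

Goods: -1177.9 - 3569.8 - 4377.3 + 1423.9 = -7701.1
Services: -652.1 - 287.0 + 460.4 - 189.2 = -667.9
Primary income: 715.5 + 733.4 - 833.0 = 615.9
Secondary income: 288.8 - 154.8 - 327.8 = -193.8
Current account = (-7701.1) + (-667.9) + 615.9 + (-193.8) = -7946.9
(Excluded from the current account — capital account: capital transfers received from emigrants 67.7; financial account: purchases of foreign government bonds by domestic residents 1166.8, foreign purchases of domestic corporate bonds 1973.9, domestic pension funds' purchases of foreign equities 1256.5, new loans extended by domestic banks to foreign borrowers 1069.9.)

-7946.9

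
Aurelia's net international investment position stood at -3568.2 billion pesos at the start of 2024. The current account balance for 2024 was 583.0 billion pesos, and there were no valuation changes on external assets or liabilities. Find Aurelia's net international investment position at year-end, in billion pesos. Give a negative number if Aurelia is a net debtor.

-2985.2

With no valuation effects, change in NIIP = current account = 583.0
End-of-year NIIP = -3568.2 + 583.0 = -2985.2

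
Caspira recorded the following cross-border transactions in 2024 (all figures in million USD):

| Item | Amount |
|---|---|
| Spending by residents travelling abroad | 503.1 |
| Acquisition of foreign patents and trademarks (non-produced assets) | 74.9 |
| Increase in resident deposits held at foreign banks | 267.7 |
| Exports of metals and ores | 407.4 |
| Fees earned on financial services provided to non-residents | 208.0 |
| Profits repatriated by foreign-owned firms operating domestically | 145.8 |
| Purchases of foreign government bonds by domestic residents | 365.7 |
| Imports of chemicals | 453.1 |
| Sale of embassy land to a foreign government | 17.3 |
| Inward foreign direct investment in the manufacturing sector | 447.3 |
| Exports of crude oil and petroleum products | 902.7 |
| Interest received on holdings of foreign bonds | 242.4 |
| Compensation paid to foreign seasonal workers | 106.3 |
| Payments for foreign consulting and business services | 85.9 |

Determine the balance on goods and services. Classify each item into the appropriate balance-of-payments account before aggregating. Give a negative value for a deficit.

Goods: 407.4 - 453.1 + 902.7 = 857.0
Services: -503.1 + 208.0 - 85.9 = -381.0
Trade balance = 857.0 + (-381.0) = 476.0
(Excluded from the trade balance — capital account: acquisition of foreign patents and trademarks (non-produced assets) 74.9, sale of embassy land to a foreign government 17.3; financial account: increase in resident deposits held at foreign banks 267.7, purchases of foreign government bonds by domestic residents 365.7, inward foreign direct investment in the manufacturing sector 447.3; primary income: profits repatriated by foreign-owned firms operating domestically 145.8, interest received on holdings of foreign bonds 242.4, compensation paid to foreign seasonal workers 106.3.)

476.0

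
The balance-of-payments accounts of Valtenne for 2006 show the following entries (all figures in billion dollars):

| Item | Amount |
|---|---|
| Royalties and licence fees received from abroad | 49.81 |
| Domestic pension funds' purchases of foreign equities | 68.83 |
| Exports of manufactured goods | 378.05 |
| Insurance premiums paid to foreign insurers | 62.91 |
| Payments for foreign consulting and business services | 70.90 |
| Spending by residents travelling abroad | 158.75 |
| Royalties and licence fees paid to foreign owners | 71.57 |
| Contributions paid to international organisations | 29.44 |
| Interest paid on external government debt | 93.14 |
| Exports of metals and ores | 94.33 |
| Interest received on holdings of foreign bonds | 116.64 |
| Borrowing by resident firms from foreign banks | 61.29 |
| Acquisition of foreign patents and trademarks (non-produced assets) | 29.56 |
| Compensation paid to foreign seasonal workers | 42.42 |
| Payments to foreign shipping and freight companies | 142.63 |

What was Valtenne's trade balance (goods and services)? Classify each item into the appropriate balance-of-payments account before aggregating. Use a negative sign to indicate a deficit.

15.43

Goods: 94.33 + 378.05 = 472.38
Services: -62.91 - 70.90 - 71.57 + 49.81 - 142.63 - 158.75 = -456.95
Trade balance = 472.38 + (-456.95) = 15.43
(Excluded from the trade balance — financial account: domestic pension funds' purchases of foreign equities 68.83, borrowing by resident firms from foreign banks 61.29; secondary income: contributions paid to international organisations 29.44; primary income: interest paid on external government debt 93.14, interest received on holdings of foreign bonds 116.64, compensation paid to foreign seasonal workers 42.42; capital account: acquisition of foreign patents and trademarks (non-produced assets) 29.56.)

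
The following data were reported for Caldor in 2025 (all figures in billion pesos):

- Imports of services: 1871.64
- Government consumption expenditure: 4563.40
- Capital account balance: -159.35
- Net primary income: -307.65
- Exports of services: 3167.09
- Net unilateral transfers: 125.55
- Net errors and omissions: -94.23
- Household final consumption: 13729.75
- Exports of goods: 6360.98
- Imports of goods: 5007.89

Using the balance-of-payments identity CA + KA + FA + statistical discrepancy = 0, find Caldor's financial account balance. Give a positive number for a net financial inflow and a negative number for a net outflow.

-2212.86

Goods balance = 6360.98 - 5007.89 = 1353.09
Services balance = 3167.09 - 1871.64 = 1295.45
Trade balance (goods + services) = 1353.09 + 1295.45 = 2648.54
Net primary income = -307.65
Net secondary income = 125.55
Current account = 2648.54 + (-307.65) + 125.55 = 2466.44
Financial account = -(2466.44 + (-159.35) + (-94.23)) = -2212.86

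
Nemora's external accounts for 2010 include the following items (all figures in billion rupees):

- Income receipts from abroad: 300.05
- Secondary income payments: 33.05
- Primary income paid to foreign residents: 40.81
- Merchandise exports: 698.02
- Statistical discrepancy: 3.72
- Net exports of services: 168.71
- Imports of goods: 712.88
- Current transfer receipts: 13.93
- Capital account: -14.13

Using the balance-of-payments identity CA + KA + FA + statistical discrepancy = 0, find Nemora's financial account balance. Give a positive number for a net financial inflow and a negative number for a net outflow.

Goods balance = 698.02 - 712.88 = -14.86
Services balance = 168.71
Trade balance (goods + services) = -14.86 + 168.71 = 153.85
Net primary income = 300.05 - 40.81 = 259.24
Net secondary income = 13.93 - 33.05 = -19.12
Current account = 153.85 + 259.24 + (-19.12) = 393.97
Financial account = -(393.97 + (-14.13) + 3.72) = -383.56

-383.56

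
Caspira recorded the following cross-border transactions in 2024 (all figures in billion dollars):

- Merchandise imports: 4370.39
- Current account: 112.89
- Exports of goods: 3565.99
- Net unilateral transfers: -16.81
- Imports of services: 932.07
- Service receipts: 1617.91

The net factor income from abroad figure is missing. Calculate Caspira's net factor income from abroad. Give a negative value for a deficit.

Current account = goods balance + services balance + net primary income + net secondary income
Sum of the known components = -135.37
Net factor income from abroad = CA - (known components) = 112.89 - (-135.37) = 248.26

248.26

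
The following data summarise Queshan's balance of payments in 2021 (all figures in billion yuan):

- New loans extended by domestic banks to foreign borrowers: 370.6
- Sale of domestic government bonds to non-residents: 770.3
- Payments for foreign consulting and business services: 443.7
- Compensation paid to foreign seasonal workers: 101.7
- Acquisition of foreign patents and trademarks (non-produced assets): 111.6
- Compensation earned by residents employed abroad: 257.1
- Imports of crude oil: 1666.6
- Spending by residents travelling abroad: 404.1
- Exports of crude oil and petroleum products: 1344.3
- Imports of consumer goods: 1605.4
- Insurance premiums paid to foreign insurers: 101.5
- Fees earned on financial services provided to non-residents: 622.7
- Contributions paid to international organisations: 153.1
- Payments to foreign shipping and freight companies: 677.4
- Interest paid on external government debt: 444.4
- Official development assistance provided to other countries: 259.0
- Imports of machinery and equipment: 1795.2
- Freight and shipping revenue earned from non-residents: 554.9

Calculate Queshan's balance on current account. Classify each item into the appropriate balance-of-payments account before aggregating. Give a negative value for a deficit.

Goods: -1666.6 - 1795.2 + 1344.3 - 1605.4 = -3722.9
Services: -404.1 - 101.5 - 677.4 + 554.9 - 443.7 + 622.7 = -449.1
Primary income: 257.1 - 101.7 - 444.4 = -289.0
Secondary income: -153.1 - 259.0 = -412.1
Current account = (-3722.9) + (-449.1) + (-289.0) + (-412.1) = -4873.1
(Excluded from the current account — financial account: new loans extended by domestic banks to foreign borrowers 370.6, sale of domestic government bonds to non-residents 770.3; capital account: acquisition of foreign patents and trademarks (non-produced assets) 111.6.)

-4873.1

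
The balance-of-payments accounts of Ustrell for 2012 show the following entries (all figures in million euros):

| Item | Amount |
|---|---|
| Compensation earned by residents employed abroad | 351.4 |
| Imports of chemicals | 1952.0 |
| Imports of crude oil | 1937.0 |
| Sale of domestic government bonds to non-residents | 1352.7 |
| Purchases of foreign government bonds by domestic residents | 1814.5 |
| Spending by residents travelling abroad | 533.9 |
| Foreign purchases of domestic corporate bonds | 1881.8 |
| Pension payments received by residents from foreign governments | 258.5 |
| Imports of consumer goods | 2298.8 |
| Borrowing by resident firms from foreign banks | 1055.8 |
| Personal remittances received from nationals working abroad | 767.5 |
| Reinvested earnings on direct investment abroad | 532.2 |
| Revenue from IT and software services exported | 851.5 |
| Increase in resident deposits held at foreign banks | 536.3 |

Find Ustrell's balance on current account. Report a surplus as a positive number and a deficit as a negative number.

Goods: -1937.0 - 1952.0 - 2298.8 = -6187.8
Services: 851.5 - 533.9 = 317.6
Primary income: 532.2 + 351.4 = 883.6
Secondary income: 767.5 + 258.5 = 1026.0
Current account = (-6187.8) + 317.6 + 883.6 + 1026.0 = -3960.6
(Excluded from the current account — financial account: sale of domestic government bonds to non-residents 1352.7, purchases of foreign government bonds by domestic residents 1814.5, foreign purchases of domestic corporate bonds 1881.8, borrowing by resident firms from foreign banks 1055.8, increase in resident deposits held at foreign banks 536.3.)

-3960.6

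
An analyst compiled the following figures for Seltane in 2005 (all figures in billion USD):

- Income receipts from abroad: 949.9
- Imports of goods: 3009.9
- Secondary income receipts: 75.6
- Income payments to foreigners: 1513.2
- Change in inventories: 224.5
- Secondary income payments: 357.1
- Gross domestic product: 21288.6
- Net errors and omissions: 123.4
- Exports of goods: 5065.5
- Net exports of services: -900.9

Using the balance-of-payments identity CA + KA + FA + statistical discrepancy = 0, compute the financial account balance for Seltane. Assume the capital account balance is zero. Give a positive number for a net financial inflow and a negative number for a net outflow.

-433.3

Goods balance = 5065.5 - 3009.9 = 2055.6
Services balance = -900.9
Trade balance (goods + services) = 2055.6 + (-900.9) = 1154.7
Net primary income = 949.9 - 1513.2 = -563.3
Net secondary income = 75.6 - 357.1 = -281.5
Current account = 1154.7 + (-563.3) + (-281.5) = 309.9
Financial account = -(309.9 + 123.4) = -433.3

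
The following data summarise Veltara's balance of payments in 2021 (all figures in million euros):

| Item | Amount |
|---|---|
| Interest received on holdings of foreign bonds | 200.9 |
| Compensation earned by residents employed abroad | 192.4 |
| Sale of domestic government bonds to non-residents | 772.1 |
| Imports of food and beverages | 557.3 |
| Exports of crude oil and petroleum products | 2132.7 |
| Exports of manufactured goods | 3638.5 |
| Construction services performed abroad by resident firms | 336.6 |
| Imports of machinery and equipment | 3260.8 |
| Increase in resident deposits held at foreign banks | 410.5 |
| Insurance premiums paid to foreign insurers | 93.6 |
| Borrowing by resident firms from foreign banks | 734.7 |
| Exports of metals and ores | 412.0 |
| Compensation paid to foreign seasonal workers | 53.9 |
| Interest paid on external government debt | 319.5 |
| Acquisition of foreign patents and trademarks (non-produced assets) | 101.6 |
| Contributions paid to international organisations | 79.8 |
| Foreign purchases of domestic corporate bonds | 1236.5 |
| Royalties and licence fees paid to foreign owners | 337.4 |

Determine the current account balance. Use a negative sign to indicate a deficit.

Goods: -557.3 + 412.0 + 2132.7 - 3260.8 + 3638.5 = 2365.1
Services: 336.6 - 337.4 - 93.6 = -94.4
Primary income: 192.4 - 53.9 + 200.9 - 319.5 = 19.9
Secondary income: -79.8
Current account = 2365.1 + (-94.4) + 19.9 + (-79.8) = 2210.8
(Excluded from the current account — financial account: sale of domestic government bonds to non-residents 772.1, increase in resident deposits held at foreign banks 410.5, borrowing by resident firms from foreign banks 734.7, foreign purchases of domestic corporate bonds 1236.5; capital account: acquisition of foreign patents and trademarks (non-produced assets) 101.6.)

2210.8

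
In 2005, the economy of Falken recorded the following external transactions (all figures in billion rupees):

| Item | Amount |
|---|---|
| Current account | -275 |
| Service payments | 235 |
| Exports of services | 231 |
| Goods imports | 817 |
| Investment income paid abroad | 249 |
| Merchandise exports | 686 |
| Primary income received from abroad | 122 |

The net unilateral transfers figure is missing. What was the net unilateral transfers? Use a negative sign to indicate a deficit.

-13

Current account = goods balance + services balance + net primary income + net secondary income
Sum of the known components = -262
Net unilateral transfers = CA - (known components) = -275 - (-262) = -13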